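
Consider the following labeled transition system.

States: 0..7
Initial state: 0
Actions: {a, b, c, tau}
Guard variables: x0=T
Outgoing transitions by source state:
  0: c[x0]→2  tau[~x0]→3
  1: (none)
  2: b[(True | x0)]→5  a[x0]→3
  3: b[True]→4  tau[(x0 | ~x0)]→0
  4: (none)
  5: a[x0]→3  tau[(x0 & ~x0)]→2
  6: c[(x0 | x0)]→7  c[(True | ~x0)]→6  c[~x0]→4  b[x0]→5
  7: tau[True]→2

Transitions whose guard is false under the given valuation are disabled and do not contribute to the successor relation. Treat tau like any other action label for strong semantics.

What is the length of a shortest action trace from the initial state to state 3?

BFS to 3:
  depth 0: {0}
  depth 1: {2}
  depth 2: {3,5}
depth(3)=2, e.g. c·a

Answer: 2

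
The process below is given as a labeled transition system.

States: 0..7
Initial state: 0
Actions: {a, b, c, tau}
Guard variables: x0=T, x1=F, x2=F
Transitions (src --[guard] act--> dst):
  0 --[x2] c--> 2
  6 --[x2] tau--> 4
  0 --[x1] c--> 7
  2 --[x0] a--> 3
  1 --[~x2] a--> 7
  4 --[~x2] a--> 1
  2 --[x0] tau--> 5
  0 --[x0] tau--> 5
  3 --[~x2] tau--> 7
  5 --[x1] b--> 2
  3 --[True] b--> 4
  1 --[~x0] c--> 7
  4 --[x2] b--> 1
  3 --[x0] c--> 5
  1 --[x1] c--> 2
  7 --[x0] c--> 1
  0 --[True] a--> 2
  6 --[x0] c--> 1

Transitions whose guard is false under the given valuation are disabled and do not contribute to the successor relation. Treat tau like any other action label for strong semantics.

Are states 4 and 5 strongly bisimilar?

Compute ~ classes (split until stable):
  P[0] = {{0,1,2,3,4,5,6,7}}
  P[1] = {{0,2},{1,4},{3},{5},{6,7}}
  P[2] = {{0},{1},{2},{3},{4},{5},{6,7}}
stable after 3 split(s): 7 block(s)
4∈{4}, 5∈{5}

Answer: NOT BISIMILAR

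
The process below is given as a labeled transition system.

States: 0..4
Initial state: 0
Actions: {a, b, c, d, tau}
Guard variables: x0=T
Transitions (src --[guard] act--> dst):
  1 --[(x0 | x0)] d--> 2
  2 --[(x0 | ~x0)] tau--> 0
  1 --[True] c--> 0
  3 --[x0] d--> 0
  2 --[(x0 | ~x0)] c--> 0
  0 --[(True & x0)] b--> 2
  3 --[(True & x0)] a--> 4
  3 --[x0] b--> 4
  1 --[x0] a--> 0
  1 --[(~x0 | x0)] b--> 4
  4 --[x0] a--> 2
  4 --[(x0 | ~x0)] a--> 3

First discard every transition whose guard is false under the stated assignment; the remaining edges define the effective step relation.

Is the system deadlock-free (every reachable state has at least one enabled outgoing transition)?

Reachable = {0,2}
  0: b→2  [deg 1]
  2: c→0  tau→0  [deg 2]

Answer: DEADLOCK-FREE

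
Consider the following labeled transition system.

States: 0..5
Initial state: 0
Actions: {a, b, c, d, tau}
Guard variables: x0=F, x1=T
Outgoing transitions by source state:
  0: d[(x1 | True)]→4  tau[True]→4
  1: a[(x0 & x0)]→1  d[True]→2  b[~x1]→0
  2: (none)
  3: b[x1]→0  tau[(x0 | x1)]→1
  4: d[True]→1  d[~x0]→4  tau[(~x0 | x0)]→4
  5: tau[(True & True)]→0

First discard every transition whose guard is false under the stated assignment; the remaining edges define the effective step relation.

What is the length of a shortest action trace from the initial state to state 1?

Answer: 2

Working:
BFS to 1:
  L0 = {0}
  L1 = {4}
  L2 = {1}
first hit 1 at d=2 via d·d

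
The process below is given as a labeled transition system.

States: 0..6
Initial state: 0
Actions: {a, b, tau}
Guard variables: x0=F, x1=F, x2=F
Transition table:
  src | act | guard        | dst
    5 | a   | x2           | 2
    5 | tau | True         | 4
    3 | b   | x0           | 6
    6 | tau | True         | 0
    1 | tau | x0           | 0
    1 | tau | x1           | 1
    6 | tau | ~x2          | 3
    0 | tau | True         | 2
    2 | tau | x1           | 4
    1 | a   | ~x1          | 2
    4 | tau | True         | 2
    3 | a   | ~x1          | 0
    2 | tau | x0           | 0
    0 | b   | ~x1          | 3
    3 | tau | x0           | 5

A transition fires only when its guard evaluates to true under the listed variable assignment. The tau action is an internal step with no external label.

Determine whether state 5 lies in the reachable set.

Answer: UNREACHABLE

Trace:
After dropping false guards: 8 live edges.
L0 = {0}
L1 = {2,3}  total {0,2,3}
Reachable = {0,2,3}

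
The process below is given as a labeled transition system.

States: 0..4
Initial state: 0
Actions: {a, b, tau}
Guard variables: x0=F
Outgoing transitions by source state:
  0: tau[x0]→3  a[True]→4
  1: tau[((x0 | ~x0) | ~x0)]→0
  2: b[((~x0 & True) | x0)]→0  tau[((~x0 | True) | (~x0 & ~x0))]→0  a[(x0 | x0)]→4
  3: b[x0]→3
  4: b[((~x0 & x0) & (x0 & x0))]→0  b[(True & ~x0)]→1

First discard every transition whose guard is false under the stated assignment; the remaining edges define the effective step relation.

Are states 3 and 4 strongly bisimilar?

Compute ~ classes (split until stable):
  round 0: {{0,1,2,3,4}}
  round 1: {{0},{1},{2},{3},{4}}
stable after 2 split(s): 5 block(s)
class of 3: {3}; class of 4: {4}

Answer: NOT BISIMILAR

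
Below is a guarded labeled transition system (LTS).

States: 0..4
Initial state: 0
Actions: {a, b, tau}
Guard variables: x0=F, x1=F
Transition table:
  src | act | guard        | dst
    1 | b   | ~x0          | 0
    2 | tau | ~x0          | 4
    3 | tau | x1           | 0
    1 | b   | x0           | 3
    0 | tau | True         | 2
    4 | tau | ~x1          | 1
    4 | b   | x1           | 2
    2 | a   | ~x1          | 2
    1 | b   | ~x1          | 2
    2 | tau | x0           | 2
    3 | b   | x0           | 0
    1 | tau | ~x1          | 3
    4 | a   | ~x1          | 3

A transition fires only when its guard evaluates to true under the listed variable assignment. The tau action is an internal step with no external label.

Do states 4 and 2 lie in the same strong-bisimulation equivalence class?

Compute ~ classes (split until stable):
  π0 = {{0,1,2,3,4}}
  π1 = {{0},{1},{2,4},{3}}
  π2 = {{0},{1},{2},{3},{4}}
stable after 3 split(s): 5 block(s)
4∈{4}, 2∈{2}

Answer: NOT BISIMILAR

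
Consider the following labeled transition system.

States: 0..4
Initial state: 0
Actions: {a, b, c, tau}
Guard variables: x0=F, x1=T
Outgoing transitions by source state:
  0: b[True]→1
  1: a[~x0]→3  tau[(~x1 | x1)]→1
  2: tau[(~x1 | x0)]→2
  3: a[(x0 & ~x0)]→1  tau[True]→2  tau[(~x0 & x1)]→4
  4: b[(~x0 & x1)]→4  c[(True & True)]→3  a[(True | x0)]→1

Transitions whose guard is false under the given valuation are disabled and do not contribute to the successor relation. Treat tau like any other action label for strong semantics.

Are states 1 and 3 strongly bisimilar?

Compute ~ classes (split until stable):
  round 0: {{0,1,2,3,4}}
  round 1: {{0},{1},{2},{3},{4}}
stable after 2 split(s): 5 block(s)
1∈{1}, 3∈{3}

Answer: NOT BISIMILAR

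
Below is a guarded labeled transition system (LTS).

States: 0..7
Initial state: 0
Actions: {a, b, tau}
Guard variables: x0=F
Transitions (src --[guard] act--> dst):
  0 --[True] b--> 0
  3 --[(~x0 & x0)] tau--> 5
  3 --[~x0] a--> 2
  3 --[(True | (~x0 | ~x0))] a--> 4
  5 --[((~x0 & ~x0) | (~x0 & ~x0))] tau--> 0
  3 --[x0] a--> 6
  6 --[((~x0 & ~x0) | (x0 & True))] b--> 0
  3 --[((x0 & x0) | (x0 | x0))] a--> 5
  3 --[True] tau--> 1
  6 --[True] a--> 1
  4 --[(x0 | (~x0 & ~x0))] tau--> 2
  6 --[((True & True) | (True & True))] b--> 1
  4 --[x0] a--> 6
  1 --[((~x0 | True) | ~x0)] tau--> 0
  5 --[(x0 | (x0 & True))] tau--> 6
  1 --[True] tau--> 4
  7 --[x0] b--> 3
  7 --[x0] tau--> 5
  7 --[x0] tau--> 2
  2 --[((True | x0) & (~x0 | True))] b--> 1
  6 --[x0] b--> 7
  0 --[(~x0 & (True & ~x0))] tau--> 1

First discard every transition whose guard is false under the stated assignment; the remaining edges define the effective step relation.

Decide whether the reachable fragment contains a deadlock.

Reach set: {0,1,2,4}
  0: b→0  tau→1  [2 out]
  1: tau→0  tau→4  [2 out]
  2: b→1  [1 out]
  4: tau→2  [1 out]

Answer: DEADLOCK-FREE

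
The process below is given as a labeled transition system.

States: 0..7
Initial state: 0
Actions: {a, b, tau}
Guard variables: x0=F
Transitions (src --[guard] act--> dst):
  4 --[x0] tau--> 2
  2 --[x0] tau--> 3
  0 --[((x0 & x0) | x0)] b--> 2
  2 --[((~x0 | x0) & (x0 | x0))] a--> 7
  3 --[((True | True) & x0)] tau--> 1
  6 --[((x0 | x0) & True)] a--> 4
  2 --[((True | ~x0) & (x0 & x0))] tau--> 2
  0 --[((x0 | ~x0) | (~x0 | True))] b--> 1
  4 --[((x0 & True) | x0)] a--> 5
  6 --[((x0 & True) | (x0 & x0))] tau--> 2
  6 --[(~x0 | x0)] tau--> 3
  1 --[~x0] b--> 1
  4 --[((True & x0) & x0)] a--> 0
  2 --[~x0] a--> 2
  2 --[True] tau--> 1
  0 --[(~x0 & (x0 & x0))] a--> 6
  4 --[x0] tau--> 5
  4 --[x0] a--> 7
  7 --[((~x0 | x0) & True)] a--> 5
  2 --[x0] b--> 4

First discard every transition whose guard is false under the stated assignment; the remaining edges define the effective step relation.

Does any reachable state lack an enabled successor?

Answer: DEADLOCK-FREE

Working:
Reach set: {0,1}
  0: b→1  [1 exit(s)]
  1: b→1  [1 exit(s)]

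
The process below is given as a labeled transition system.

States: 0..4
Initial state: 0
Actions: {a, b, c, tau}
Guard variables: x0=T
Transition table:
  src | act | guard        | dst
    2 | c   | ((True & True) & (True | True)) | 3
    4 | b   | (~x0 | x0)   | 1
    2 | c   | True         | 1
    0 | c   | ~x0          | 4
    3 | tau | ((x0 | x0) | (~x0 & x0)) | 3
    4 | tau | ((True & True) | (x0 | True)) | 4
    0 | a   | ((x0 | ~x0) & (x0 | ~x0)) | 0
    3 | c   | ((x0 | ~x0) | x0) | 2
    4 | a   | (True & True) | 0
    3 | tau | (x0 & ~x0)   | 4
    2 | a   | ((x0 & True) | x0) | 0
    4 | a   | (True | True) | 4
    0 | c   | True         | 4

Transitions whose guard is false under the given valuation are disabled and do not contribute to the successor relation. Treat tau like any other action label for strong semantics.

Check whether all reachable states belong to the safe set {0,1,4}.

Inv-set: {0,1,4}
Reach set: {0,1,4}
  0: safe
  1: safe
  4: safe

Answer: INVARIANT HOLDS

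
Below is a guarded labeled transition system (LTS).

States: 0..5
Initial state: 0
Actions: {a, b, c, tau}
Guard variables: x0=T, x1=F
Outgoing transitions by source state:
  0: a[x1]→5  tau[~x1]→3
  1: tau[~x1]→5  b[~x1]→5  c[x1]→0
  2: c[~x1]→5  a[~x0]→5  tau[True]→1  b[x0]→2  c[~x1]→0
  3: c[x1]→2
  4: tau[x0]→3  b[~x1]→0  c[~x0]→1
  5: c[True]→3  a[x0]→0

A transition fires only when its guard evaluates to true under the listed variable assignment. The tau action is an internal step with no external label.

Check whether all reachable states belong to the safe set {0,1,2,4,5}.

Inv-set: {0,1,2,4,5}
Reachable = {0,3}
  0: ok
  3: VIOLATES
witness against invariant: tau → 3

Answer: INVARIANT VIOLATED at state 3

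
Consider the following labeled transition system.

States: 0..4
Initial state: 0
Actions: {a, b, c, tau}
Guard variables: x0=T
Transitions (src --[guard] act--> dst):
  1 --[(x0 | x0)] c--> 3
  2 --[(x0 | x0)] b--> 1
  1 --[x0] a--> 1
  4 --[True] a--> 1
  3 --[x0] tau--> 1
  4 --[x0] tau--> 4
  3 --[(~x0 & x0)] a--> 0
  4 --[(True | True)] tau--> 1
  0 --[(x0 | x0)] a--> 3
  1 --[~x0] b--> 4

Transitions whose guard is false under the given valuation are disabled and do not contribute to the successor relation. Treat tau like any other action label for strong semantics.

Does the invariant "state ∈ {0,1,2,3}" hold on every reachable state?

Safe = {0,1,2,3}
R = {0,1,3}
  0: safe
  1: safe
  3: safe

Answer: INVARIANT HOLDS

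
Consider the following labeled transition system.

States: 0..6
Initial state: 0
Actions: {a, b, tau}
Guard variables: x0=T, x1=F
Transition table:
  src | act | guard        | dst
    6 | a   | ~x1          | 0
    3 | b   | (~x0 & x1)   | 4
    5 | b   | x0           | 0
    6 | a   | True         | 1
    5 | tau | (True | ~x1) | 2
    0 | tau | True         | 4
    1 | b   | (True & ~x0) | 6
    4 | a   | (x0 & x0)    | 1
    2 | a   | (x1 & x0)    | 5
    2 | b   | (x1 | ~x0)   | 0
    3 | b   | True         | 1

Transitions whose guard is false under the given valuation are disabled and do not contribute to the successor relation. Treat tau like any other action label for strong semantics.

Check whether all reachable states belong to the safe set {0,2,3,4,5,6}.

Answer: INVARIANT VIOLATED at state 1

Trace:
Safe = {0,2,3,4,5,6}
Reachable = {0,1,4}
  0: ✓
  1: outside
  4: ✓
counterexample path to 1: tau·a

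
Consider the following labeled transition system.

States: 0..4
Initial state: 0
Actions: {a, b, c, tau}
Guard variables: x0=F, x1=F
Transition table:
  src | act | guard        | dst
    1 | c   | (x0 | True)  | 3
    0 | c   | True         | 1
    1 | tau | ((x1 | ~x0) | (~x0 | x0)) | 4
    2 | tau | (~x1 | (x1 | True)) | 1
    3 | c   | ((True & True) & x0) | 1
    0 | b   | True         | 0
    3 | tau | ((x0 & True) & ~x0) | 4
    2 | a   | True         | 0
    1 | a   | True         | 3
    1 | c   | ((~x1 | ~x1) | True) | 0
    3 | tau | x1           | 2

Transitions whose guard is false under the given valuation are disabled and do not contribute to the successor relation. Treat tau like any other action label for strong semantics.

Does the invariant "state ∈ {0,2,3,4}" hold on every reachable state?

Answer: INVARIANT VIOLATED at state 1

Analysis:
Inv-set: {0,2,3,4}
Reachable = {0,1,3,4}
  0: safe
  1: outside
  3: safe
  4: safe
witness against invariant: c → 1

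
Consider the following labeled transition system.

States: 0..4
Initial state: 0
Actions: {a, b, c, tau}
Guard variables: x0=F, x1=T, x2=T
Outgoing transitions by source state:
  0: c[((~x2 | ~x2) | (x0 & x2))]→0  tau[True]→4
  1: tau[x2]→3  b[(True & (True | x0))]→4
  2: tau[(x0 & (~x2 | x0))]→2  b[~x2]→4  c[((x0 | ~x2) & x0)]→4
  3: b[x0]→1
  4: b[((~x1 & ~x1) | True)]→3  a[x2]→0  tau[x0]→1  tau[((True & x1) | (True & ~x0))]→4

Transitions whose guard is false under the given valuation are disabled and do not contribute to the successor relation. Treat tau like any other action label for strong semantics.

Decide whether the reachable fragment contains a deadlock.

Answer: DEADLOCK at state 3

Trace:
R = {0,3,4}
  0: tau→4  [1 out]
  3: ∅  [STUCK]
  4: a→0  b→3  tau→4  [3 out]
Path to 3: tau·b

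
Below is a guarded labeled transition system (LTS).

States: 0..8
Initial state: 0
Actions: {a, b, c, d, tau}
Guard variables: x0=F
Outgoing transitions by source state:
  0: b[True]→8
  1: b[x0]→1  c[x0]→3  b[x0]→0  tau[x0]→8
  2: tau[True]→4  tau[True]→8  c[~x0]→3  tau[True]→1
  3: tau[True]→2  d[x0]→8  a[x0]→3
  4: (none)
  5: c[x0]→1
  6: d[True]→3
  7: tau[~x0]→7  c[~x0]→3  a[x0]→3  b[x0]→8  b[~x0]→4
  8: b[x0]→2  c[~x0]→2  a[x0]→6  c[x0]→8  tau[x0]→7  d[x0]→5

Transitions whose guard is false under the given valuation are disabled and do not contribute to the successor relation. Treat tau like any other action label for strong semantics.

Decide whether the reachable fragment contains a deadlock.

Reachable = {0,1,2,3,4,8}
  0: b→8  [1 exit(s)]
  1: ∅  [deadlock]
  2: c→3  tau→1  tau→4  tau→8  [4 exit(s)]
  3: tau→2  [1 exit(s)]
  4: ∅  [deadlock]
  8: c→2  [1 exit(s)]
trace reaching 1: b·c·tau

Answer: DEADLOCK at state 1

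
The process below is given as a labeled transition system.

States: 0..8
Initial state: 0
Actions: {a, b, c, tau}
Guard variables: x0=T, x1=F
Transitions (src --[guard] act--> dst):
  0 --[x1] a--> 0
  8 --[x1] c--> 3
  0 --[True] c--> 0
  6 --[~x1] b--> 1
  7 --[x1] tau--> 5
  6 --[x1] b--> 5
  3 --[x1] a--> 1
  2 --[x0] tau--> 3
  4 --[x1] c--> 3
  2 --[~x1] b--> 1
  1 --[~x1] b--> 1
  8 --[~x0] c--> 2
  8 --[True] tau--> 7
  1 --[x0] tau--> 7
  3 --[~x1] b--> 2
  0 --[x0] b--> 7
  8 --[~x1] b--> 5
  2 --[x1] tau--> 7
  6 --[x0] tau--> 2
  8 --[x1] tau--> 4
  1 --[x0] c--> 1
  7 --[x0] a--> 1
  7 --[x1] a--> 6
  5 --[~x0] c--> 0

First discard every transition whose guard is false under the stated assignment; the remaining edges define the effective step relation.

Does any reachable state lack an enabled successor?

R = {0,1,7}
  0: b→7  c→0  [2 exit(s)]
  1: b→1  c→1  tau→7  [3 exit(s)]
  7: a→1  [1 exit(s)]

Answer: DEADLOCK-FREE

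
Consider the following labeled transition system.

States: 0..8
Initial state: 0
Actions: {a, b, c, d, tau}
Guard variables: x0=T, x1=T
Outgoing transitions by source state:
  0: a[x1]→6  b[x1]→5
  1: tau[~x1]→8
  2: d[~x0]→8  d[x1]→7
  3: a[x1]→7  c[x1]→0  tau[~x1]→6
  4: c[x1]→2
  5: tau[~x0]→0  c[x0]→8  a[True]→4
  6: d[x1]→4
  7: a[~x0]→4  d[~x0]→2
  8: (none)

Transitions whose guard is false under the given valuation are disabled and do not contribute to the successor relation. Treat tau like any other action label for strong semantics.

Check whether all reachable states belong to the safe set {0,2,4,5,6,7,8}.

Answer: INVARIANT HOLDS

Analysis:
Allowed set {0,2,4,5,6,7,8}
R = {0,2,4,5,6,7,8}
  0: ✓
  2: ✓
  4: ✓
  5: ✓
  6: ✓
  7: ✓
  8: ✓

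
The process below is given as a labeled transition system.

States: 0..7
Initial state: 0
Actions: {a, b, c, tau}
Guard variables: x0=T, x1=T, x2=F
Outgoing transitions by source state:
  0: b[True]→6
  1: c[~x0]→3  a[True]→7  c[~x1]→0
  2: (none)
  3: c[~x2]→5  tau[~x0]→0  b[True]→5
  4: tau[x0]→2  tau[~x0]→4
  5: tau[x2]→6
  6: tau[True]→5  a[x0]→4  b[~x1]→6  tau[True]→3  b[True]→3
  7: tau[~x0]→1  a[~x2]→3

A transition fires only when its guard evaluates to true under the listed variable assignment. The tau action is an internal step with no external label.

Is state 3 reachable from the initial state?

Guard filter leaves 10 enabled edge(s).
Layer 0: {0}
Layer 1: {6}  cumulative {0,6}
Layer 2: {3,4,5}  cumulative {0,3,4,5,6}
Layer 3: {2}  cumulative {0,2,3,4,5,6}
R = {0,2,3,4,5,6}
witness 3: b·tau

Answer: REACHABLE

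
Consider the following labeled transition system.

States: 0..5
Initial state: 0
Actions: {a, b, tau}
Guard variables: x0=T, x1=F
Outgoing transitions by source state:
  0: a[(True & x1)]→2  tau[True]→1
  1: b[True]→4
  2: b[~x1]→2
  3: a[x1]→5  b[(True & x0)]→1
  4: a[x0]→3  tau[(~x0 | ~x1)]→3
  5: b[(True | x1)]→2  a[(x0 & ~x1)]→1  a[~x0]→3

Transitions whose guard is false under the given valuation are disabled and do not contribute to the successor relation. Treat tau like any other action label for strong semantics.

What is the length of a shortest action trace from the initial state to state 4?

Answer: 2

Analysis:
BFS to 4:
  L0 = {0}
  L1 = {1}
  L2 = {4}
depth(4)=2, e.g. tau·b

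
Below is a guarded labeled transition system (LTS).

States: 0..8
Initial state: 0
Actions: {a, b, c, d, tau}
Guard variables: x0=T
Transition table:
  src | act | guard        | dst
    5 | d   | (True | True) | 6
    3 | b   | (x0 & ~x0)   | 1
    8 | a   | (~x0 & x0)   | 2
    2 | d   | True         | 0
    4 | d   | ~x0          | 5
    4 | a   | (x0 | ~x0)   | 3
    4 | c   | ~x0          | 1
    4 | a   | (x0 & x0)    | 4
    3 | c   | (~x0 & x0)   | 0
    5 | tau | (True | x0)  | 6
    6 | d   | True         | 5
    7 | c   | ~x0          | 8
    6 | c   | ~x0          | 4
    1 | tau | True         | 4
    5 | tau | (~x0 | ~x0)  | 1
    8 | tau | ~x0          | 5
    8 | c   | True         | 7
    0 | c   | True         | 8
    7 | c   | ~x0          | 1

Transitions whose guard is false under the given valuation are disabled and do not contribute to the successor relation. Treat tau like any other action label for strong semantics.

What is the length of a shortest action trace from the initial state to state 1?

Answer: UNREACHABLE

Working:
Breadth-first toward 1:
  depth 0: {0}
  depth 1: {8}
  depth 2: {7}
1 never appears.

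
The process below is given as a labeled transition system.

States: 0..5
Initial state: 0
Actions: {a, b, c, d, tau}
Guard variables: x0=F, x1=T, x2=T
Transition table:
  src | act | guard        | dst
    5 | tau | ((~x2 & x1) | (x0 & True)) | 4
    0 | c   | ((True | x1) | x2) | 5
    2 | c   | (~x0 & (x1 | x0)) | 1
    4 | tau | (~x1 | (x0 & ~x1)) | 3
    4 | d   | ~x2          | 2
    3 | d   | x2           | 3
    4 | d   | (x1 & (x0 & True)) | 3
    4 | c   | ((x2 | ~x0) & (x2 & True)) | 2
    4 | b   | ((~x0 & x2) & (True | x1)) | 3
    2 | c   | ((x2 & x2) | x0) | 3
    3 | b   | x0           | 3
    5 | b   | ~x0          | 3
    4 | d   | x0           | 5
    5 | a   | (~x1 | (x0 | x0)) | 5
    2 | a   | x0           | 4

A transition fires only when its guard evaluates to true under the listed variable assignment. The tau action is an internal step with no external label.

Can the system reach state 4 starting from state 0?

7 transition(s) survive guard evaluation.
L0 = {0}
L1 = {5}  now seen {0,5}
L2 = {3}  now seen {0,3,5}
R = {0,3,5}

Answer: UNREACHABLE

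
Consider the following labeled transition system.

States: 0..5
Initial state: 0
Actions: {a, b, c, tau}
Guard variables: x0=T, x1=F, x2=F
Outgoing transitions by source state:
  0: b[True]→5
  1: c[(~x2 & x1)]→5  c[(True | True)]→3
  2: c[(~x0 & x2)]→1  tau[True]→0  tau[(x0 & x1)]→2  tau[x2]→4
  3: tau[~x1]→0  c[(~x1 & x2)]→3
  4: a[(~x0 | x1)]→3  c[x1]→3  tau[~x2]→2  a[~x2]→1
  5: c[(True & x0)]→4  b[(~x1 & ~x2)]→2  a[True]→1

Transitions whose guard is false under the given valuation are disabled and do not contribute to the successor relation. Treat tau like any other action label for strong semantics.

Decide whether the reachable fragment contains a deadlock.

Answer: DEADLOCK-FREE

Analysis:
Reachable = {0,1,2,3,4,5}
  0: b→5  [1 out]
  1: c→3  [1 out]
  2: tau→0  [1 out]
  3: tau→0  [1 out]
  4: a→1  tau→2  [2 out]
  5: a→1  b→2  c→4  [3 out]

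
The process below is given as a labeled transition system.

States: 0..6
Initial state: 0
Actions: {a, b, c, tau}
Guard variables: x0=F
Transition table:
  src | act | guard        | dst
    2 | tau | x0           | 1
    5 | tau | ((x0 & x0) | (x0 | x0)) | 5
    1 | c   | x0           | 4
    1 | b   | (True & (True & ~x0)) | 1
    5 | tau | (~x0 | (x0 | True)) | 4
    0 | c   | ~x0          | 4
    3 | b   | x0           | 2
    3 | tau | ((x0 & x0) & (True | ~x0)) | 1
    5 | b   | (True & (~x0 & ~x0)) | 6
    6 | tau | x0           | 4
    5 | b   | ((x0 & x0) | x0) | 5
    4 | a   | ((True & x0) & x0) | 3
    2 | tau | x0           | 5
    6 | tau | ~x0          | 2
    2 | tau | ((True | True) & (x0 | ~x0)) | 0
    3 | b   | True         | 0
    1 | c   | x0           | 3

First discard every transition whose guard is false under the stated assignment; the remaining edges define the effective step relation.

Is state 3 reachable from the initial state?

7 transition(s) survive guard evaluation.
Layer 0: {0}
Layer 1: {4}  cumulative {0,4}
Reach set: {0,4}

Answer: UNREACHABLE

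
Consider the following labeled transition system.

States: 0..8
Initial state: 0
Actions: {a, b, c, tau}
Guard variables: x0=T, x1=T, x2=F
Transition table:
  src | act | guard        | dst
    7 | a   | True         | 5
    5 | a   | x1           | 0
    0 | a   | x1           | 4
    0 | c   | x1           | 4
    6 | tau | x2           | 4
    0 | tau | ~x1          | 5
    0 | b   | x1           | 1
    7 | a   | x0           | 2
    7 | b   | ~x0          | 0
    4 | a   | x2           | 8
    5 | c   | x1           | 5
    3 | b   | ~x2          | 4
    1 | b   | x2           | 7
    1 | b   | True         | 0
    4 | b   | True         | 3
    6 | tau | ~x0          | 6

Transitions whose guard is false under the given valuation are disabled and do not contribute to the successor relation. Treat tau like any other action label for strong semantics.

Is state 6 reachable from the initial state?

Guard filter leaves 10 enabled edge(s).
L0 = {0}
L1 = {1,4}  total {0,1,4}
L2 = {3}  total {0,1,3,4}
Reach set: {0,1,3,4}

Answer: UNREACHABLE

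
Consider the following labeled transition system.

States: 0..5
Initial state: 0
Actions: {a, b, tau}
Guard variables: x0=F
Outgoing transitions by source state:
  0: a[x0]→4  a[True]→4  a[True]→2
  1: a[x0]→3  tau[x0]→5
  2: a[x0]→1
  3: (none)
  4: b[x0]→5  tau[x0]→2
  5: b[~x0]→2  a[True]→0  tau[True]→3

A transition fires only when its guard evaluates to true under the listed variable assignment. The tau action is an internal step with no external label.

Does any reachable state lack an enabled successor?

Reach set: {0,2,4}
  0: a→2  a→4  [2 out]
  2: ∅  [deadlock]
  4: ∅  [deadlock]
Path to 2: a

Answer: DEADLOCK at state 2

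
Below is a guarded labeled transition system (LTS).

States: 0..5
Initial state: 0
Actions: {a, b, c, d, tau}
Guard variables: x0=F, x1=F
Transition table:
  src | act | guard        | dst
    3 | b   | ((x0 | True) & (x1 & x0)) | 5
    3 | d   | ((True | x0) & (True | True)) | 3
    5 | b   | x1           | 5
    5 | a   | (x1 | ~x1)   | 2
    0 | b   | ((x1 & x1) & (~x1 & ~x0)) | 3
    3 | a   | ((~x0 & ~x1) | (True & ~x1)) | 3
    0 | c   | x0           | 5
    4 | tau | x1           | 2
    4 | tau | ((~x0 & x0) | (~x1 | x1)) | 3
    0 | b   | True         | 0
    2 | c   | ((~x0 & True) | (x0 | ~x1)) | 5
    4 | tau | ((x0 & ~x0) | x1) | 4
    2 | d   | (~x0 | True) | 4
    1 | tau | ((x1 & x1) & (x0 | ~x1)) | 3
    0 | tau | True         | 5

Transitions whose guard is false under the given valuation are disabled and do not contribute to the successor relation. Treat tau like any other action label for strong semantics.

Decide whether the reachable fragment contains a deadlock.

Answer: DEADLOCK-FREE

Analysis:
Reach set: {0,2,3,4,5}
  0: b→0  tau→5  [deg 2]
  2: c→5  d→4  [deg 2]
  3: a→3  d→3  [deg 2]
  4: tau→3  [deg 1]
  5: a→2  [deg 1]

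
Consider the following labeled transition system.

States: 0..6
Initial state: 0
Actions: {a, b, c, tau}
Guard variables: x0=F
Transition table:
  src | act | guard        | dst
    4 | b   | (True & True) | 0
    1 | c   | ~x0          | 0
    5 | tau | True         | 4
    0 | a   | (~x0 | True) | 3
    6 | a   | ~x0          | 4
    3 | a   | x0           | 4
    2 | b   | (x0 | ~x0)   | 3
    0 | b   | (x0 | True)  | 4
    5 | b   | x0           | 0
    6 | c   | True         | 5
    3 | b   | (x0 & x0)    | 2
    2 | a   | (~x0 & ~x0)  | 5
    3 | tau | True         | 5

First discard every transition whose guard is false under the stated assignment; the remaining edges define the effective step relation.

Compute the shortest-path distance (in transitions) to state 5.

BFS to 5:
  Layer 0: {0}
  Layer 1: {3,4}
  Layer 2: {5}
depth(5)=2, e.g. a·tau

Answer: 2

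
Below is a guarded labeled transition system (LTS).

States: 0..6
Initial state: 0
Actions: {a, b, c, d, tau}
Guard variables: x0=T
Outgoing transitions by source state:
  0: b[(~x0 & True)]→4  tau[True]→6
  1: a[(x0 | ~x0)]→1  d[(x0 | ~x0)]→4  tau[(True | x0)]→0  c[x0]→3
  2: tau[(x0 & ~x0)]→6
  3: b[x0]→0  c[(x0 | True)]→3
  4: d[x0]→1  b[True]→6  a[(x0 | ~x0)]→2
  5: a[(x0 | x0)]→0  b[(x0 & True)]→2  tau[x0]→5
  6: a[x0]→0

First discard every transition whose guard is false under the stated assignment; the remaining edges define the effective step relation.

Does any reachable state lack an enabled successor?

Answer: DEADLOCK-FREE

Working:
Reachable = {0,6}
  0: tau→6  [1 exit(s)]
  6: a→0  [1 exit(s)]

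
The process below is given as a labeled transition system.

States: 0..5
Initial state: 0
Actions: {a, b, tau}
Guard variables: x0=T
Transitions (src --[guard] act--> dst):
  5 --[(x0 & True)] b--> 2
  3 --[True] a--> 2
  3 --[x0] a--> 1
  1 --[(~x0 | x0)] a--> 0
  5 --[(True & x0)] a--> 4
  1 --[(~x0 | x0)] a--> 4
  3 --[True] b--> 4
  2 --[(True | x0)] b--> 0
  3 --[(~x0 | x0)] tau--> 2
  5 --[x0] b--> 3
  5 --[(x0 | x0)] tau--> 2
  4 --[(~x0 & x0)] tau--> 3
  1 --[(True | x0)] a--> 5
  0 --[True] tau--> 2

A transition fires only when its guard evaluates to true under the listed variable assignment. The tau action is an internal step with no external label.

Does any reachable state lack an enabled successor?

Reachable = {0,2}
  0: tau→2  [1 exit(s)]
  2: b→0  [1 exit(s)]

Answer: DEADLOCK-FREE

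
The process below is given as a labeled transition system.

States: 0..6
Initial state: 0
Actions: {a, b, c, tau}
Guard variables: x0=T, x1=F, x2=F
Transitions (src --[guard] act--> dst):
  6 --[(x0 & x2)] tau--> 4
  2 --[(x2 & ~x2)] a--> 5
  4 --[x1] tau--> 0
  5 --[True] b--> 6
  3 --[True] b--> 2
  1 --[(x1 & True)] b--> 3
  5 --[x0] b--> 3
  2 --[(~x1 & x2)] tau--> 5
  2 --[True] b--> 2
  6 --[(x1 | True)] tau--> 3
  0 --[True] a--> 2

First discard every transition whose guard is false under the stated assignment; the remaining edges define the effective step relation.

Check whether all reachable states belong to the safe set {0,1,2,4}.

Answer: INVARIANT HOLDS

Working:
Inv-set: {0,1,2,4}
R = {0,2}
  0: ✓
  2: ✓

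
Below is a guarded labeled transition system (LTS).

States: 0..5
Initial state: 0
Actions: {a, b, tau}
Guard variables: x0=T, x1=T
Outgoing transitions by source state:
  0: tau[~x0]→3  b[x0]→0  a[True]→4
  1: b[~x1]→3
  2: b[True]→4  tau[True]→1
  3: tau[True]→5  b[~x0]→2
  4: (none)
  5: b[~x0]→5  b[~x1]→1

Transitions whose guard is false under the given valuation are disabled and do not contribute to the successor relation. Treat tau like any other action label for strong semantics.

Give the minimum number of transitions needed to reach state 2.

Answer: UNREACHABLE

Trace:
Breadth-first toward 2:
  L0 = {0}
  L1 = {4}
2 never appears.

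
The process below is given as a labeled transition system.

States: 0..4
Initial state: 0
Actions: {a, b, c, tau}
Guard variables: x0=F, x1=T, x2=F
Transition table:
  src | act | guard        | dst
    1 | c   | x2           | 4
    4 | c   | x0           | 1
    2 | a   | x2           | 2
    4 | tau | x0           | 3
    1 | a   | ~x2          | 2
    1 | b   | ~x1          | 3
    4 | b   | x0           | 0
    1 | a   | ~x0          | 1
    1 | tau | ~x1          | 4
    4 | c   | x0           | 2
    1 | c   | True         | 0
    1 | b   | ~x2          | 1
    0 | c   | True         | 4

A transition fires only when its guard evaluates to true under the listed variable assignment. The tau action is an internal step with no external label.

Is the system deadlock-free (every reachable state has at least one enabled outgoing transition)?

Answer: DEADLOCK at state 4

Trace:
R = {0,4}
  0: c→4  [1 exit(s)]
  4: ∅  [STUCK]
Path to 4: c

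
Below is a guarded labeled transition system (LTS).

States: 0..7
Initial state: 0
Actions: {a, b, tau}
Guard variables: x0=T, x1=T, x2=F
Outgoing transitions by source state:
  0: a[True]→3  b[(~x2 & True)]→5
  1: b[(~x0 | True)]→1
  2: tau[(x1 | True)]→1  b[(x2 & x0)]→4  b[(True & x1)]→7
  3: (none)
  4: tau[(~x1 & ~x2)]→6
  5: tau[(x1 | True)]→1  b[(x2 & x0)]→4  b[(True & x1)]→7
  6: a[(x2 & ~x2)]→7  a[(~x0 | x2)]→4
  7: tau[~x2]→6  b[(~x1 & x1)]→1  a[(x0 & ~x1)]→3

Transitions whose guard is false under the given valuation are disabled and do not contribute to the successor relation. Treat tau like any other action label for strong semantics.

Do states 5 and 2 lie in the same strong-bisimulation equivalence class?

Answer: BISIMILAR

Working:
Compute ~ classes (split until stable):
  P[0] = {{0,1,2,3,4,5,6,7}}
  P[1] = {{0},{1},{2,5},{3,4,6},{7}}
Fixed point at round 2; 5 class(es).
class of 5: {2,5}; class of 2: {2,5}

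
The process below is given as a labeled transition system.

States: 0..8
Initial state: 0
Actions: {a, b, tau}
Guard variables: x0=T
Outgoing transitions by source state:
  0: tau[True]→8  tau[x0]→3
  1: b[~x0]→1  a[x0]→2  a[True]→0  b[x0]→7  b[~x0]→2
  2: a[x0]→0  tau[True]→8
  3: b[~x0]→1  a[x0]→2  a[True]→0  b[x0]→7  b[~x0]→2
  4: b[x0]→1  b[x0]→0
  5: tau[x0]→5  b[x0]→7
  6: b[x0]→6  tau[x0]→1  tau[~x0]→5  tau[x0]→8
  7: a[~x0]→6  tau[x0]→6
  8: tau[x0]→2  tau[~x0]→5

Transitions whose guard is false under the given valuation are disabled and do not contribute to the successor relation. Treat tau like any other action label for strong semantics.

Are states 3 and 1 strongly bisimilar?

Answer: BISIMILAR

Working:
Refine partition for ~:
  P[0] = {{0,1,2,3,4,5,6,7,8}}
  P[1] = {{0,7,8},{1,3},{2},{4},{5,6}}
  P[2] = {{0},{1,3},{2},{4},{5},{6},{7},{8}}
8 equivalence class(es) (converged in 3)
3∈{1,3}, 1∈{1,3}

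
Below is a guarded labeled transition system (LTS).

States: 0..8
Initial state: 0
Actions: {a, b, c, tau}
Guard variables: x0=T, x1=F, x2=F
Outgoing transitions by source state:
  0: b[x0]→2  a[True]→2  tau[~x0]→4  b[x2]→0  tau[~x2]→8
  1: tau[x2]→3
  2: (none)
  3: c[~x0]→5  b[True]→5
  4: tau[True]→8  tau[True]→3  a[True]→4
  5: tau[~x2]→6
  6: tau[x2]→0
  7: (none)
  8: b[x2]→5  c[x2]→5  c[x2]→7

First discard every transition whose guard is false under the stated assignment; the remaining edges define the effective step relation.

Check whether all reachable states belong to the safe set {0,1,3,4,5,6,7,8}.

Answer: INVARIANT VIOLATED at state 2

Trace:
Safe = {0,1,3,4,5,6,7,8}
Reach set: {0,2,8}
  0: safe
  2: VIOLATES
  8: safe
witness against invariant: b → 2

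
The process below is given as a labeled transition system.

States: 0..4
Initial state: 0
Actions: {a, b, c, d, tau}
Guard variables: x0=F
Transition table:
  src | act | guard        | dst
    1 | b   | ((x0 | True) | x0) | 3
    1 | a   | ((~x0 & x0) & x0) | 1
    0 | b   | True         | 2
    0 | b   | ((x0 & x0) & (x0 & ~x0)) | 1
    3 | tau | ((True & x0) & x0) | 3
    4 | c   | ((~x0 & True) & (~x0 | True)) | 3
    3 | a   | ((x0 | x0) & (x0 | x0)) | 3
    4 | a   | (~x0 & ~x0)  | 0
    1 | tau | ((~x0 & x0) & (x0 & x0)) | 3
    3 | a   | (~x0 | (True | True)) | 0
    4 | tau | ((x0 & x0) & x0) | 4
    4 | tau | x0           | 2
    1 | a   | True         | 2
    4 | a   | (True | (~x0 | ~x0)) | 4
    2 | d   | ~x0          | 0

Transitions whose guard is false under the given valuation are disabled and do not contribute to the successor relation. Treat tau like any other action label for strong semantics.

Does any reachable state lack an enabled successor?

R = {0,2}
  0: b→2  [1 out]
  2: d→0  [1 out]

Answer: DEADLOCK-FREE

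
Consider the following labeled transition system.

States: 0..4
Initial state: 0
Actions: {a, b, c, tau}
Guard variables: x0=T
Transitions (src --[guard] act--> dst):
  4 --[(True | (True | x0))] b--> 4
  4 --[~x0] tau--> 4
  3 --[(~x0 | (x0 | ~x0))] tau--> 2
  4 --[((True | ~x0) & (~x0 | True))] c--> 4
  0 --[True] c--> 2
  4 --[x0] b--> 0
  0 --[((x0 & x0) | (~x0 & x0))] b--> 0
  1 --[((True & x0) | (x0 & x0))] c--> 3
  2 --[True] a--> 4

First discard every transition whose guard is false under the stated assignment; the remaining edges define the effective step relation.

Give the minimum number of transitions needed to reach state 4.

Answer: 2

Working:
Layered search for 4:
  L0 = {0}
  L1 = {2}
  L2 = {4}
depth(4)=2, e.g. c·a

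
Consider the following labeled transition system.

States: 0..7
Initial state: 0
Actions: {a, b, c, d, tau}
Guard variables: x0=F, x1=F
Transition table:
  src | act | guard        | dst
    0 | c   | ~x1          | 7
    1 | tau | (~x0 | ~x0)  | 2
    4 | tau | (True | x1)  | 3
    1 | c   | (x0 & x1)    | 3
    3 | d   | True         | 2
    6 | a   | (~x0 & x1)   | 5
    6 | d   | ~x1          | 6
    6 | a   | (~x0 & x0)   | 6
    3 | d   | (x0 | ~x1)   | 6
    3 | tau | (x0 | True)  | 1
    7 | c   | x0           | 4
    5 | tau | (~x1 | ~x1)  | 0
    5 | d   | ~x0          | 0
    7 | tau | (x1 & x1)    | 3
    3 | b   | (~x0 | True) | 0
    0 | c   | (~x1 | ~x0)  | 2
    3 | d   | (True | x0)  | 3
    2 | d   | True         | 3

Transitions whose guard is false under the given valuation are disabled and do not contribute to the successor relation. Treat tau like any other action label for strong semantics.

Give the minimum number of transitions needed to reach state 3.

Answer: 2

Working:
Breadth-first toward 3:
  depth 0: {0}
  depth 1: {2,7}
  depth 2: {3}
3 enters at depth 2; path c·d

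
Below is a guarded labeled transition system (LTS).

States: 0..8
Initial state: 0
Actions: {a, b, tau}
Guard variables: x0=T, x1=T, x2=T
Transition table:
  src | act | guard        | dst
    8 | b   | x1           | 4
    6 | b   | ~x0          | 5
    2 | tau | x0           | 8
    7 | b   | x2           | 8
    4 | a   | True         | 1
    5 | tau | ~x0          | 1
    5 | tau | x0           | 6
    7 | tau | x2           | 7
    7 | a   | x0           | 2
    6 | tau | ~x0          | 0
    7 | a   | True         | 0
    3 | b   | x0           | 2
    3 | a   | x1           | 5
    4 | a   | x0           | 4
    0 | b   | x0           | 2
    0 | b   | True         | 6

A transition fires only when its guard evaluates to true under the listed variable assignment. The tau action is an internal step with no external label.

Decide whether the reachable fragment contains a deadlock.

Answer: DEADLOCK at state 1

Analysis:
Reachable = {0,1,2,4,6,8}
  0: b→2  b→6  [deg 2]
  1: ∅  [STUCK]
  2: tau→8  [deg 1]
  4: a→1  a→4  [deg 2]
  6: ∅  [STUCK]
  8: b→4  [deg 1]
trace reaching 1: b·tau·b·a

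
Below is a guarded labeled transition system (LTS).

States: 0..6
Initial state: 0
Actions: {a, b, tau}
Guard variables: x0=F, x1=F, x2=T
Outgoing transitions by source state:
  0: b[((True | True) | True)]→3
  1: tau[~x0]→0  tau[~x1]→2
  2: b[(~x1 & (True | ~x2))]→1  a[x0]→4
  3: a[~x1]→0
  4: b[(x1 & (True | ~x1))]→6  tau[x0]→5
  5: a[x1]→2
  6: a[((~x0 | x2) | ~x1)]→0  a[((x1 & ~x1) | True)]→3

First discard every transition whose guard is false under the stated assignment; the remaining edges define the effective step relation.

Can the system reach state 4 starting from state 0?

7 transition(s) survive guard evaluation.
Layer 0: {0}
Layer 1: {3}  now seen {0,3}
Reach set: {0,3}

Answer: UNREACHABLE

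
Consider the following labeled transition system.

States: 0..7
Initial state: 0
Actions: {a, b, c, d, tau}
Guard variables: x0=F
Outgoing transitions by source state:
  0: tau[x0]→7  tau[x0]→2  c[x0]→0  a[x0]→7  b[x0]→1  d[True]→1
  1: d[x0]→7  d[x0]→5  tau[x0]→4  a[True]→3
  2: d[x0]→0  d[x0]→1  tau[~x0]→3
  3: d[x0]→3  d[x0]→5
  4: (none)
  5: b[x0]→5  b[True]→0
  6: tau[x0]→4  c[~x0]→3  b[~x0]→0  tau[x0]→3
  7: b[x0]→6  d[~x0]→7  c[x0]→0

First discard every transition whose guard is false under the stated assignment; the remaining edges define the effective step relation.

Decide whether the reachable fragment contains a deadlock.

Answer: DEADLOCK at state 3

Analysis:
Reachable = {0,1,3}
  0: d→1  [1 exit(s)]
  1: a→3  [1 exit(s)]
  3: ∅  [STUCK]
witness 3: d·a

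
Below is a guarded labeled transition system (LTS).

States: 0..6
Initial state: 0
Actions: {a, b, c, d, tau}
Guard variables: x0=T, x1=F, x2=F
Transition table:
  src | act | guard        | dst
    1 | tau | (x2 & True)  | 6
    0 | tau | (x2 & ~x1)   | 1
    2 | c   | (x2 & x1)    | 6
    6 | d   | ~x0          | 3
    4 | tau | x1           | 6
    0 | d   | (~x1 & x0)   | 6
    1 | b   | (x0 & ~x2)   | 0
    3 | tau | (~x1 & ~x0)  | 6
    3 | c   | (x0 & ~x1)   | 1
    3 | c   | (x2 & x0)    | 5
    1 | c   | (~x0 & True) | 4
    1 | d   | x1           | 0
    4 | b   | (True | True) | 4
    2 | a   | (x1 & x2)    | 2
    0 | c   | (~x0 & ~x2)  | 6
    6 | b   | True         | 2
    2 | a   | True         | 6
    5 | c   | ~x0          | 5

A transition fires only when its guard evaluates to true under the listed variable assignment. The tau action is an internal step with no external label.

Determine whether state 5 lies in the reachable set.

6 transition(s) survive guard evaluation.
L0 = {0}
L1 = {6}  cumulative {0,6}
L2 = {2}  cumulative {0,2,6}
R = {0,2,6}

Answer: UNREACHABLE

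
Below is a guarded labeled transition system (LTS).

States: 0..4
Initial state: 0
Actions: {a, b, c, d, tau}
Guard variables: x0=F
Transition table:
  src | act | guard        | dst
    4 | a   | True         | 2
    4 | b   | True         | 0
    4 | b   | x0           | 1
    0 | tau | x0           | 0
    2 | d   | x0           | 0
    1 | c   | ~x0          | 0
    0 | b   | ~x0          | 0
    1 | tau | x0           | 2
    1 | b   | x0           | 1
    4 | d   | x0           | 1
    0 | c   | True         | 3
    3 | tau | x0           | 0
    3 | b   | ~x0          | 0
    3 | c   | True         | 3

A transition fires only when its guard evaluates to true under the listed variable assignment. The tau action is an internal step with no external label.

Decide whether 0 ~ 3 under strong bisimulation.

Answer: BISIMILAR

Analysis:
Bisimulation quotient by refinement:
  round 0: {{0,1,2,3,4}}
  round 1: {{0,3},{1},{2},{4}}
Fixed point at round 2; 4 class(es).
class of 0: {0,3}; class of 3: {0,3}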